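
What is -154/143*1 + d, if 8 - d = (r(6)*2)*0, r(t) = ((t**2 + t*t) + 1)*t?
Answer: 90/13 ≈ 6.9231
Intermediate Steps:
r(t) = t*(1 + 2*t**2) (r(t) = ((t**2 + t**2) + 1)*t = (2*t**2 + 1)*t = (1 + 2*t**2)*t = t*(1 + 2*t**2))
d = 8 (d = 8 - (6 + 2*6**3)*2*0 = 8 - (6 + 2*216)*2*0 = 8 - (6 + 432)*2*0 = 8 - 438*2*0 = 8 - 876*0 = 8 - 1*0 = 8 + 0 = 8)
-154/143*1 + d = -154/143*1 + 8 = -154*1/143*1 + 8 = -14/13*1 + 8 = -14/13 + 8 = 90/13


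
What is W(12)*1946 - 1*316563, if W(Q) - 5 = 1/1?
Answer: -304887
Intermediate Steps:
W(Q) = 6 (W(Q) = 5 + 1/1 = 5 + 1 = 6)
W(12)*1946 - 1*316563 = 6*1946 - 1*316563 = 11676 - 316563 = -304887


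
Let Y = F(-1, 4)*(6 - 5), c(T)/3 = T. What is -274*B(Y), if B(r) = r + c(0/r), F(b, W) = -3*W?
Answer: 3288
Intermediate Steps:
c(T) = 3*T
Y = -12 (Y = (-3*4)*(6 - 5) = -12*1 = -12)
B(r) = r (B(r) = r + 3*(0/r) = r + 3*0 = r + 0 = r)
-274*B(Y) = -274*(-12) = 3288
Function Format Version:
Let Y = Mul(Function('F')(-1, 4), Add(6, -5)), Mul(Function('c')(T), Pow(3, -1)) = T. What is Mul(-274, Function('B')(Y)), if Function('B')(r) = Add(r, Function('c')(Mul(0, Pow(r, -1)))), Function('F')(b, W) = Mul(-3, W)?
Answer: 3288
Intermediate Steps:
Function('c')(T) = Mul(3, T)
Y = -12 (Y = Mul(Mul(-3, 4), Add(6, -5)) = Mul(-12, 1) = -12)
Function('B')(r) = r (Function('B')(r) = Add(r, Mul(3, Mul(0, Pow(r, -1)))) = Add(r, Mul(3, 0)) = Add(r, 0) = r)
Mul(-274, Function('B')(Y)) = Mul(-274, -12) = 3288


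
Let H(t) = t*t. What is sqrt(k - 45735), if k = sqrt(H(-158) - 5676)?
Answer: sqrt(-45735 + 2*sqrt(4822)) ≈ 213.53*I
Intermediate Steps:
H(t) = t**2
k = 2*sqrt(4822) (k = sqrt((-158)**2 - 5676) = sqrt(24964 - 5676) = sqrt(19288) = 2*sqrt(4822) ≈ 138.88)
sqrt(k - 45735) = sqrt(2*sqrt(4822) - 45735) = sqrt(-45735 + 2*sqrt(4822))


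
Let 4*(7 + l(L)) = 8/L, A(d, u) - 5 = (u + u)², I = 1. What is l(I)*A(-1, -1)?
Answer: -45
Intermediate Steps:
A(d, u) = 5 + 4*u² (A(d, u) = 5 + (u + u)² = 5 + (2*u)² = 5 + 4*u²)
l(L) = -7 + 2/L (l(L) = -7 + (8/L)/4 = -7 + 2/L)
l(I)*A(-1, -1) = (-7 + 2/1)*(5 + 4*(-1)²) = (-7 + 2*1)*(5 + 4*1) = (-7 + 2)*(5 + 4) = -5*9 = -45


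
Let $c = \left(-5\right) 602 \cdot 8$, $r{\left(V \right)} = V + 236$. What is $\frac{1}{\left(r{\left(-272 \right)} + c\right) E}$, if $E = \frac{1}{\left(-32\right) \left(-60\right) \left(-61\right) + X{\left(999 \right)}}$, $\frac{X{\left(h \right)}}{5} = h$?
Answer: $\frac{112125}{24116} \approx 4.6494$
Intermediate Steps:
$X{\left(h \right)} = 5 h$
$r{\left(V \right)} = 236 + V$
$c = -24080$ ($c = \left(-3010\right) 8 = -24080$)
$E = - \frac{1}{112125}$ ($E = \frac{1}{\left(-32\right) \left(-60\right) \left(-61\right) + 5 \cdot 999} = \frac{1}{1920 \left(-61\right) + 4995} = \frac{1}{-117120 + 4995} = \frac{1}{-112125} = - \frac{1}{112125} \approx -8.9186 \cdot 10^{-6}$)
$\frac{1}{\left(r{\left(-272 \right)} + c\right) E} = \frac{1}{\left(\left(236 - 272\right) - 24080\right) \left(- \frac{1}{112125}\right)} = \frac{1}{-36 - 24080} \left(-112125\right) = \frac{1}{-24116} \left(-112125\right) = \left(- \frac{1}{24116}\right) \left(-112125\right) = \frac{112125}{24116}$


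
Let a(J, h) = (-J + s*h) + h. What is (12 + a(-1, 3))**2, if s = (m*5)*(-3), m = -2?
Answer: 11236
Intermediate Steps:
s = 30 (s = -2*5*(-3) = -10*(-3) = 30)
a(J, h) = -J + 31*h (a(J, h) = (-J + 30*h) + h = -J + 31*h)
(12 + a(-1, 3))**2 = (12 + (-1*(-1) + 31*3))**2 = (12 + (1 + 93))**2 = (12 + 94)**2 = 106**2 = 11236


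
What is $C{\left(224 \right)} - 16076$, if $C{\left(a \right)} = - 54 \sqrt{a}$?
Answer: $-16076 - 216 \sqrt{14} \approx -16884.0$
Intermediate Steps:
$C{\left(224 \right)} - 16076 = - 54 \sqrt{224} - 16076 = - 54 \cdot 4 \sqrt{14} - 16076 = - 216 \sqrt{14} - 16076 = -16076 - 216 \sqrt{14}$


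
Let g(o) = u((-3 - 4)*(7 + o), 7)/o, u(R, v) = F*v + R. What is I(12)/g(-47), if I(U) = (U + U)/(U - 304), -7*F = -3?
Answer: 282/20659 ≈ 0.013650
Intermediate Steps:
F = 3/7 (F = -⅐*(-3) = 3/7 ≈ 0.42857)
I(U) = 2*U/(-304 + U) (I(U) = (2*U)/(-304 + U) = 2*U/(-304 + U))
u(R, v) = R + 3*v/7 (u(R, v) = 3*v/7 + R = R + 3*v/7)
g(o) = (-46 - 7*o)/o (g(o) = ((-3 - 4)*(7 + o) + (3/7)*7)/o = (-7*(7 + o) + 3)/o = ((-49 - 7*o) + 3)/o = (-46 - 7*o)/o)
I(12)/g(-47) = (2*12/(-304 + 12))/(-7 - 46/(-47)) = (2*12/(-292))/(-7 - 46*(-1/47)) = (2*12*(-1/292))/(-7 + 46/47) = -6/(73*(-283/47)) = -6/73*(-47/283) = 282/20659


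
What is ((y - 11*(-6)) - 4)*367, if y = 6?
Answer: 24956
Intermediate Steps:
((y - 11*(-6)) - 4)*367 = ((6 - 11*(-6)) - 4)*367 = ((6 + 66) - 4)*367 = (72 - 4)*367 = 68*367 = 24956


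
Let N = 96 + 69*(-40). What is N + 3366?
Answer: 702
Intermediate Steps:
N = -2664 (N = 96 - 2760 = -2664)
N + 3366 = -2664 + 3366 = 702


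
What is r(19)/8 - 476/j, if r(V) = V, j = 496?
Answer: 351/248 ≈ 1.4153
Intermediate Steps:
r(19)/8 - 476/j = 19/8 - 476/496 = 19*(⅛) - 476*1/496 = 19/8 - 119/124 = 351/248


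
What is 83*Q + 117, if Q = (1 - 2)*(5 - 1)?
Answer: -215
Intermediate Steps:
Q = -4 (Q = -1*4 = -4)
83*Q + 117 = 83*(-4) + 117 = -332 + 117 = -215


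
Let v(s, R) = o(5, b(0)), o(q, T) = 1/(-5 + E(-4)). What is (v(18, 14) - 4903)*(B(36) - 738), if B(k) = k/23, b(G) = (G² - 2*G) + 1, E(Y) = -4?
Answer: 83048896/23 ≈ 3.6108e+6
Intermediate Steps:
b(G) = 1 + G² - 2*G
o(q, T) = -⅑ (o(q, T) = 1/(-5 - 4) = 1/(-9) = -⅑)
v(s, R) = -⅑
B(k) = k/23 (B(k) = k*(1/23) = k/23)
(v(18, 14) - 4903)*(B(36) - 738) = (-⅑ - 4903)*((1/23)*36 - 738) = -44128*(36/23 - 738)/9 = -44128/9*(-16938/23) = 83048896/23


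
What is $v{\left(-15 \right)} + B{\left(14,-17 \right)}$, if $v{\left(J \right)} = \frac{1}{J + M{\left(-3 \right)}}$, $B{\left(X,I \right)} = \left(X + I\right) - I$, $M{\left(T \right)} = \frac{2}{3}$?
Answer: $\frac{599}{43} \approx 13.93$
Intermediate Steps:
$M{\left(T \right)} = \frac{2}{3}$ ($M{\left(T \right)} = 2 \cdot \frac{1}{3} = \frac{2}{3}$)
$B{\left(X,I \right)} = X$ ($B{\left(X,I \right)} = \left(I + X\right) - I = X$)
$v{\left(J \right)} = \frac{1}{\frac{2}{3} + J}$ ($v{\left(J \right)} = \frac{1}{J + \frac{2}{3}} = \frac{1}{\frac{2}{3} + J}$)
$v{\left(-15 \right)} + B{\left(14,-17 \right)} = \frac{3}{2 + 3 \left(-15\right)} + 14 = \frac{3}{2 - 45} + 14 = \frac{3}{-43} + 14 = 3 \left(- \frac{1}{43}\right) + 14 = - \frac{3}{43} + 14 = \frac{599}{43}$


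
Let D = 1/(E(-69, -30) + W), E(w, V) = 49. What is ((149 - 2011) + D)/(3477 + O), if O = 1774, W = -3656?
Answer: -6716235/18940357 ≈ -0.35460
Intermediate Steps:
D = -1/3607 (D = 1/(49 - 3656) = 1/(-3607) = -1/3607 ≈ -0.00027724)
((149 - 2011) + D)/(3477 + O) = ((149 - 2011) - 1/3607)/(3477 + 1774) = (-1862 - 1/3607)/5251 = -6716235/3607*1/5251 = -6716235/18940357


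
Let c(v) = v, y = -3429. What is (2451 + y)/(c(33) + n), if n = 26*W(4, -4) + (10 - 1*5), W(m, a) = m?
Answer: -489/71 ≈ -6.8873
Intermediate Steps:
n = 109 (n = 26*4 + (10 - 1*5) = 104 + (10 - 5) = 104 + 5 = 109)
(2451 + y)/(c(33) + n) = (2451 - 3429)/(33 + 109) = -978/142 = -978*1/142 = -489/71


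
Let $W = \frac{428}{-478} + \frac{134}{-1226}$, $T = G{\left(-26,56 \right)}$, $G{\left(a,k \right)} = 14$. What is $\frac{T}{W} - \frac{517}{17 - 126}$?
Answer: $- \frac{147469867}{16044255} \approx -9.1914$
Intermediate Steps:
$T = 14$
$W = - \frac{147195}{146507}$ ($W = 428 \left(- \frac{1}{478}\right) + 134 \left(- \frac{1}{1226}\right) = - \frac{214}{239} - \frac{67}{613} = - \frac{147195}{146507} \approx -1.0047$)
$\frac{T}{W} - \frac{517}{17 - 126} = \frac{14}{- \frac{147195}{146507}} - \frac{517}{17 - 126} = 14 \left(- \frac{146507}{147195}\right) - \frac{517}{17 - 126} = - \frac{2051098}{147195} - \frac{517}{-109} = - \frac{2051098}{147195} - - \frac{517}{109} = - \frac{2051098}{147195} + \frac{517}{109} = - \frac{147469867}{16044255}$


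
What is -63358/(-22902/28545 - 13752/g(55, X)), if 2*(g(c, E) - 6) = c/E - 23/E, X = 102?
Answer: 4302166595/151721849 ≈ 28.356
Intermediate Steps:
g(c, E) = 6 - 23/(2*E) + c/(2*E) (g(c, E) = 6 + (c/E - 23/E)/2 = 6 + (-23/E + c/E)/2 = 6 + (-23/(2*E) + c/(2*E)) = 6 - 23/(2*E) + c/(2*E))
-63358/(-22902/28545 - 13752/g(55, X)) = -63358/(-22902/28545 - 13752*204/(-23 + 55 + 12*102)) = -63358/(-22902*1/28545 - 13752*204/(-23 + 55 + 1224)) = -63358/(-694/865 - 13752/((1/2)*(1/102)*1256)) = -63358/(-694/865 - 13752/314/51) = -63358/(-694/865 - 13752*51/314) = -63358/(-694/865 - 350676/157) = -63358/(-303443698/135805) = -63358*(-135805/303443698) = 4302166595/151721849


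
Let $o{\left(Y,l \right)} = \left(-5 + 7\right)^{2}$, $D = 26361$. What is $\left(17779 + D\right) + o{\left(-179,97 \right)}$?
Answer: $44144$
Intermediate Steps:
$o{\left(Y,l \right)} = 4$ ($o{\left(Y,l \right)} = 2^{2} = 4$)
$\left(17779 + D\right) + o{\left(-179,97 \right)} = \left(17779 + 26361\right) + 4 = 44140 + 4 = 44144$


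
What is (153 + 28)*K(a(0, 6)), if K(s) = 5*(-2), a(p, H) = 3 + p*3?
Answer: -1810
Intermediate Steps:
a(p, H) = 3 + 3*p
K(s) = -10
(153 + 28)*K(a(0, 6)) = (153 + 28)*(-10) = 181*(-10) = -1810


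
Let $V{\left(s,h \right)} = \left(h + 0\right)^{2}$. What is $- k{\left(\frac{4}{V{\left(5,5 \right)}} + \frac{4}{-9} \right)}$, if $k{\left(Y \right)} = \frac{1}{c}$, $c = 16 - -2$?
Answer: $- \frac{1}{18} \approx -0.055556$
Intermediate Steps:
$V{\left(s,h \right)} = h^{2}$
$c = 18$ ($c = 16 + 2 = 18$)
$k{\left(Y \right)} = \frac{1}{18}$
$- k{\left(\frac{4}{V{\left(5,5 \right)}} + \frac{4}{-9} \right)} = \left(-1\right) \frac{1}{18} = - \frac{1}{18}$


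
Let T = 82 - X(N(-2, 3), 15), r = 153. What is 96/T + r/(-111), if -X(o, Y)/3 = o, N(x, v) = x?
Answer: -81/703 ≈ -0.11522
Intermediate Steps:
X(o, Y) = -3*o
T = 76 (T = 82 - (-3)*(-2) = 82 - 1*6 = 82 - 6 = 76)
96/T + r/(-111) = 96/76 + 153/(-111) = 96*(1/76) + 153*(-1/111) = 24/19 - 51/37 = -81/703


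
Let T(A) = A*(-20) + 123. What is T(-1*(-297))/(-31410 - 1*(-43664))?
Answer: -5817/12254 ≈ -0.47470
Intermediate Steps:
T(A) = 123 - 20*A (T(A) = -20*A + 123 = 123 - 20*A)
T(-1*(-297))/(-31410 - 1*(-43664)) = (123 - (-20)*(-297))/(-31410 - 1*(-43664)) = (123 - 20*297)/(-31410 + 43664) = (123 - 5940)/12254 = -5817*1/12254 = -5817/12254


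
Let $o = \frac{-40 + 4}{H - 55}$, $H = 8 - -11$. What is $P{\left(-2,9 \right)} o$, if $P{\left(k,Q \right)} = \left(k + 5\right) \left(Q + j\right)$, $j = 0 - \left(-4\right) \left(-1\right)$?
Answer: $15$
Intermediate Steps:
$j = -4$ ($j = 0 - 4 = -4$)
$H = 19$ ($H = 8 + 11 = 19$)
$P{\left(k,Q \right)} = \left(-4 + Q\right) \left(5 + k\right)$ ($P{\left(k,Q \right)} = \left(k + 5\right) \left(Q - 4\right) = \left(5 + k\right) \left(-4 + Q\right) = \left(-4 + Q\right) \left(5 + k\right)$)
$o = 1$ ($o = \frac{-40 + 4}{19 - 55} = - \frac{36}{-36} = \left(-36\right) \left(- \frac{1}{36}\right) = 1$)
$P{\left(-2,9 \right)} o = \left(-20 - -8 + 5 \cdot 9 + 9 \left(-2\right)\right) 1 = \left(-20 + 8 + 45 - 18\right) 1 = 15 \cdot 1 = 15$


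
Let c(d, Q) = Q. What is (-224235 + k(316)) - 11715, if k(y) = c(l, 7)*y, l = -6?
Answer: -233738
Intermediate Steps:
k(y) = 7*y
(-224235 + k(316)) - 11715 = (-224235 + 7*316) - 11715 = (-224235 + 2212) - 11715 = -222023 - 11715 = -233738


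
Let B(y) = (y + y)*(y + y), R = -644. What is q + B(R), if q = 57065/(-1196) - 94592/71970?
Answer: 71395621358599/43038060 ≈ 1.6589e+6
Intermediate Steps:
B(y) = 4*y**2 (B(y) = (2*y)*(2*y) = 4*y**2)
q = -2110050041/43038060 (q = 57065*(-1/1196) - 94592*1/71970 = -57065/1196 - 47296/35985 = -2110050041/43038060 ≈ -49.028)
q + B(R) = -2110050041/43038060 + 4*(-644)**2 = -2110050041/43038060 + 4*414736 = -2110050041/43038060 + 1658944 = 71395621358599/43038060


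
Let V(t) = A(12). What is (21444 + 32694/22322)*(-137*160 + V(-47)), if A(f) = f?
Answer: -5243741821548/11161 ≈ -4.6983e+8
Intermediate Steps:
V(t) = 12
(21444 + 32694/22322)*(-137*160 + V(-47)) = (21444 + 32694/22322)*(-137*160 + 12) = (21444 + 32694*(1/22322))*(-21920 + 12) = (21444 + 16347/11161)*(-21908) = (239352831/11161)*(-21908) = -5243741821548/11161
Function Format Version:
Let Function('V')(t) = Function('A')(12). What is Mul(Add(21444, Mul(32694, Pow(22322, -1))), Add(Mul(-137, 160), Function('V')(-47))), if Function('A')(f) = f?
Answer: Rational(-5243741821548, 11161) ≈ -4.6983e+8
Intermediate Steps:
Function('V')(t) = 12
Mul(Add(21444, Mul(32694, Pow(22322, -1))), Add(Mul(-137, 160), Function('V')(-47))) = Mul(Add(21444, Mul(32694, Pow(22322, -1))), Add(Mul(-137, 160), 12)) = Mul(Add(21444, Mul(32694, Rational(1, 22322))), Add(-21920, 12)) = Mul(Add(21444, Rational(16347, 11161)), -21908) = Mul(Rational(239352831, 11161), -21908) = Rational(-5243741821548, 11161)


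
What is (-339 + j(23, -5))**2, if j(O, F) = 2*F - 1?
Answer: 122500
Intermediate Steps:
j(O, F) = -1 + 2*F
(-339 + j(23, -5))**2 = (-339 + (-1 + 2*(-5)))**2 = (-339 + (-1 - 10))**2 = (-339 - 11)**2 = (-350)**2 = 122500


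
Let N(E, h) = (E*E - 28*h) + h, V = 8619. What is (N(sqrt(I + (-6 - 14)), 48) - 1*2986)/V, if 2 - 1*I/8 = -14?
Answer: -4174/8619 ≈ -0.48428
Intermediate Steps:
I = 128 (I = 16 - 8*(-14) = 16 + 112 = 128)
N(E, h) = E**2 - 27*h (N(E, h) = (E**2 - 28*h) + h = E**2 - 27*h)
(N(sqrt(I + (-6 - 14)), 48) - 1*2986)/V = (((sqrt(128 + (-6 - 14)))**2 - 27*48) - 1*2986)/8619 = (((sqrt(128 - 20))**2 - 1296) - 2986)*(1/8619) = (((sqrt(108))**2 - 1296) - 2986)*(1/8619) = (((6*sqrt(3))**2 - 1296) - 2986)*(1/8619) = ((108 - 1296) - 2986)*(1/8619) = (-1188 - 2986)*(1/8619) = -4174*1/8619 = -4174/8619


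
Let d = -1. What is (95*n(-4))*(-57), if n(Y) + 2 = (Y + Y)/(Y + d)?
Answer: 2166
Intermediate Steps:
n(Y) = -2 + 2*Y/(-1 + Y) (n(Y) = -2 + (Y + Y)/(Y - 1) = -2 + (2*Y)/(-1 + Y) = -2 + 2*Y/(-1 + Y))
(95*n(-4))*(-57) = (95*(2/(-1 - 4)))*(-57) = (95*(2/(-5)))*(-57) = (95*(2*(-⅕)))*(-57) = (95*(-⅖))*(-57) = -38*(-57) = 2166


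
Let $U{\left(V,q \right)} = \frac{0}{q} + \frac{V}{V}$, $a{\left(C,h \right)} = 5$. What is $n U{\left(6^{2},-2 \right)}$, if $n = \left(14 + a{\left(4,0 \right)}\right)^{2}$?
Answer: $361$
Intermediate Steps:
$U{\left(V,q \right)} = 1$ ($U{\left(V,q \right)} = 0 + 1 = 1$)
$n = 361$ ($n = \left(14 + 5\right)^{2} = 19^{2} = 361$)
$n U{\left(6^{2},-2 \right)} = 361 \cdot 1 = 361$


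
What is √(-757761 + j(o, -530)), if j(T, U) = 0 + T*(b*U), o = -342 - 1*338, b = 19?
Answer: √6089839 ≈ 2467.8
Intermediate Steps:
o = -680 (o = -342 - 338 = -680)
j(T, U) = 19*T*U (j(T, U) = 0 + T*(19*U) = 0 + 19*T*U = 19*T*U)
√(-757761 + j(o, -530)) = √(-757761 + 19*(-680)*(-530)) = √(-757761 + 6847600) = √6089839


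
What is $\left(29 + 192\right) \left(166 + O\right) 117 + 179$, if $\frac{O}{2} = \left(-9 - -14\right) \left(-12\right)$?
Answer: $1189601$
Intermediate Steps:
$O = -120$ ($O = 2 \left(-9 - -14\right) \left(-12\right) = 2 \left(-9 + 14\right) \left(-12\right) = 2 \cdot 5 \left(-12\right) = 2 \left(-60\right) = -120$)
$\left(29 + 192\right) \left(166 + O\right) 117 + 179 = \left(29 + 192\right) \left(166 - 120\right) 117 + 179 = 221 \cdot 46 \cdot 117 + 179 = 10166 \cdot 117 + 179 = 1189422 + 179 = 1189601$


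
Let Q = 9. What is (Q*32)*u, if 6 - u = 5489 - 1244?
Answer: -1220832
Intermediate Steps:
u = -4239 (u = 6 - (5489 - 1244) = 6 - 1*4245 = 6 - 4245 = -4239)
(Q*32)*u = (9*32)*(-4239) = 288*(-4239) = -1220832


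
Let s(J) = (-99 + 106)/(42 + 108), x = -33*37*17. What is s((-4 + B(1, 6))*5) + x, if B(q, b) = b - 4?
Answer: -3113543/150 ≈ -20757.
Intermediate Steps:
B(q, b) = -4 + b
x = -20757 (x = -1221*17 = -20757)
s(J) = 7/150
s((-4 + B(1, 6))*5) + x = 7/150 - 20757 = -3113543/150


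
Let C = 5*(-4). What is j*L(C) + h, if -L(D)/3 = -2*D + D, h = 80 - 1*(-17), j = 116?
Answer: -6863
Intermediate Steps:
C = -20
h = 97 (h = 80 + 17 = 97)
L(D) = 3*D (L(D) = -3*(-2*D + D) = -(-3)*D = 3*D)
j*L(C) + h = 116*(3*(-20)) + 97 = 116*(-60) + 97 = -6960 + 97 = -6863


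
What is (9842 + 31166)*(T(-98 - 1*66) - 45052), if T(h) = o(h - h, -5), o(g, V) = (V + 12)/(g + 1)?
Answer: -1847205360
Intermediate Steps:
o(g, V) = (12 + V)/(1 + g)
T(h) = 7 (T(h) = (12 - 5)/(1 + (h - h)) = 7/(1 + 0) = 7/1 = 1*7 = 7)
(9842 + 31166)*(T(-98 - 1*66) - 45052) = (9842 + 31166)*(7 - 45052) = 41008*(-45045) = -1847205360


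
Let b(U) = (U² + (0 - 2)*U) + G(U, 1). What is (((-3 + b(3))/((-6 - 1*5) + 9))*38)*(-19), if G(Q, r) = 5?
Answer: 1805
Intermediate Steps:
b(U) = 5 + U² - 2*U (b(U) = (U² + (0 - 2)*U) + 5 = (U² - 2*U) + 5 = 5 + U² - 2*U)
(((-3 + b(3))/((-6 - 1*5) + 9))*38)*(-19) = (((-3 + (5 + 3² - 2*3))/((-6 - 1*5) + 9))*38)*(-19) = (((-3 + (5 + 9 - 6))/((-6 - 5) + 9))*38)*(-19) = (((-3 + 8)/(-11 + 9))*38)*(-19) = ((5/(-2))*38)*(-19) = ((5*(-½))*38)*(-19) = -5/2*38*(-19) = -95*(-19) = 1805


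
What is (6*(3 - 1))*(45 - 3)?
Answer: 504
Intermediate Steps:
(6*(3 - 1))*(45 - 3) = (6*2)*42 = 12*42 = 504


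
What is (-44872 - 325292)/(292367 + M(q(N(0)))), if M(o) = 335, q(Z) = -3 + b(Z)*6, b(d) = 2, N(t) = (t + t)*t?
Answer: -185082/146351 ≈ -1.2646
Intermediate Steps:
N(t) = 2*t**2 (N(t) = (2*t)*t = 2*t**2)
q(Z) = 9 (q(Z) = -3 + 2*6 = -3 + 12 = 9)
(-44872 - 325292)/(292367 + M(q(N(0)))) = (-44872 - 325292)/(292367 + 335) = -370164/292702 = -370164*1/292702 = -185082/146351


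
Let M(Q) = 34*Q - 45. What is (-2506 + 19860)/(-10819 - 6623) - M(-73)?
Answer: 22029290/8721 ≈ 2526.0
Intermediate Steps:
M(Q) = -45 + 34*Q
(-2506 + 19860)/(-10819 - 6623) - M(-73) = (-2506 + 19860)/(-10819 - 6623) - (-45 + 34*(-73)) = 17354/(-17442) - (-45 - 2482) = 17354*(-1/17442) - 1*(-2527) = -8677/8721 + 2527 = 22029290/8721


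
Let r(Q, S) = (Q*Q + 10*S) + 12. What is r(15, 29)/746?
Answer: 527/746 ≈ 0.70643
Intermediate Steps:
r(Q, S) = 12 + Q**2 + 10*S (r(Q, S) = (Q**2 + 10*S) + 12 = 12 + Q**2 + 10*S)
r(15, 29)/746 = (12 + 15**2 + 10*29)/746 = (12 + 225 + 290)*(1/746) = 527*(1/746) = 527/746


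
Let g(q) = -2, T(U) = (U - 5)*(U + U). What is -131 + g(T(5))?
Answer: -133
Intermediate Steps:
T(U) = 2*U*(-5 + U) (T(U) = (-5 + U)*(2*U) = 2*U*(-5 + U))
-131 + g(T(5)) = -131 - 2 = -133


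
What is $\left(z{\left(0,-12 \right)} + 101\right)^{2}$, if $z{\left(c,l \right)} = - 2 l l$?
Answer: $34969$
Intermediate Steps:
$z{\left(c,l \right)} = - 2 l^{2}$
$\left(z{\left(0,-12 \right)} + 101\right)^{2} = \left(- 2 \left(-12\right)^{2} + 101\right)^{2} = \left(\left(-2\right) 144 + 101\right)^{2} = \left(-288 + 101\right)^{2} = \left(-187\right)^{2} = 34969$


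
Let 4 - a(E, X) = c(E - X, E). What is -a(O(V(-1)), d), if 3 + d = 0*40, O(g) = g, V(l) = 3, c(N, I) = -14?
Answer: -18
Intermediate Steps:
d = -3 (d = -3 + 0*40 = -3 + 0 = -3)
a(E, X) = 18 (a(E, X) = 4 - 1*(-14) = 4 + 14 = 18)
-a(O(V(-1)), d) = -1*18 = -18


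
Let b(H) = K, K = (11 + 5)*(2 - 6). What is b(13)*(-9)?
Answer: 576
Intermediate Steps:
K = -64 (K = 16*(-4) = -64)
b(H) = -64
b(13)*(-9) = -64*(-9) = 576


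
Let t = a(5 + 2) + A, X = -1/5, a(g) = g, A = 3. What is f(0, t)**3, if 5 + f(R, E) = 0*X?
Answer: -125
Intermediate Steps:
X = -1/5 (X = -1*1/5 = -1/5 ≈ -0.20000)
t = 10 (t = (5 + 2) + 3 = 7 + 3 = 10)
f(R, E) = -5 (f(R, E) = -5 + 0*(-1/5) = -5 + 0 = -5)
f(0, t)**3 = (-5)**3 = -125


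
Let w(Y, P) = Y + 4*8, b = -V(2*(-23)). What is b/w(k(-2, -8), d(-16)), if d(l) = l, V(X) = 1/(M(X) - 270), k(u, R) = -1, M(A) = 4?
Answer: 1/8246 ≈ 0.00012127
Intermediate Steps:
V(X) = -1/266 (V(X) = 1/(4 - 270) = 1/(-266) = -1/266)
b = 1/266 (b = -1*(-1/266) = 1/266 ≈ 0.0037594)
w(Y, P) = 32 + Y (w(Y, P) = Y + 32 = 32 + Y)
b/w(k(-2, -8), d(-16)) = 1/(266*(32 - 1)) = (1/266)/31 = (1/266)*(1/31) = 1/8246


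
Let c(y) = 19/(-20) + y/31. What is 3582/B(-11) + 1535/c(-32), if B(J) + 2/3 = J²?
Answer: -330356866/443669 ≈ -744.60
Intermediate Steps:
B(J) = -⅔ + J²
c(y) = -19/20 + y/31 (c(y) = 19*(-1/20) + y*(1/31) = -19/20 + y/31)
3582/B(-11) + 1535/c(-32) = 3582/(-⅔ + (-11)²) + 1535/(-19/20 + (1/31)*(-32)) = 3582/(-⅔ + 121) + 1535/(-19/20 - 32/31) = 3582/(361/3) + 1535/(-1229/620) = 3582*(3/361) + 1535*(-620/1229) = 10746/361 - 951700/1229 = -330356866/443669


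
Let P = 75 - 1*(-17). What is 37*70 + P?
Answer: 2682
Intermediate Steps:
P = 92 (P = 75 + 17 = 92)
37*70 + P = 37*70 + 92 = 2590 + 92 = 2682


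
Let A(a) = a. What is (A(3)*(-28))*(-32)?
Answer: 2688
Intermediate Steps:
(A(3)*(-28))*(-32) = (3*(-28))*(-32) = -84*(-32) = 2688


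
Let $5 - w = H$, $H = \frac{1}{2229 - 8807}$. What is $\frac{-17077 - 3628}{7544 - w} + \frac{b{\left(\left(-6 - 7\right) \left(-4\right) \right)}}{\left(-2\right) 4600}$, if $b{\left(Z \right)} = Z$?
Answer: $- \frac{313898917033}{114060544300} \approx -2.752$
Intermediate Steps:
$H = - \frac{1}{6578}$ ($H = \frac{1}{-6578} = - \frac{1}{6578} \approx -0.00015202$)
$w = \frac{32891}{6578}$ ($w = 5 - - \frac{1}{6578} = 5 + \frac{1}{6578} = \frac{32891}{6578} \approx 5.0002$)
$\frac{-17077 - 3628}{7544 - w} + \frac{b{\left(\left(-6 - 7\right) \left(-4\right) \right)}}{\left(-2\right) 4600} = \frac{-17077 - 3628}{7544 - \frac{32891}{6578}} + \frac{\left(-6 - 7\right) \left(-4\right)}{\left(-2\right) 4600} = \frac{-17077 - 3628}{7544 - \frac{32891}{6578}} + \frac{\left(-13\right) \left(-4\right)}{-9200} = - \frac{20705}{\frac{49591541}{6578}} + 52 \left(- \frac{1}{9200}\right) = \left(-20705\right) \frac{6578}{49591541} - \frac{13}{2300} = - \frac{136197490}{49591541} - \frac{13}{2300} = - \frac{313898917033}{114060544300}$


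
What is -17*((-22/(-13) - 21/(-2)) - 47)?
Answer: 15385/26 ≈ 591.73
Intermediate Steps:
-17*((-22/(-13) - 21/(-2)) - 47) = -17*((-22*(-1/13) - 21*(-½)) - 47) = -17*((22/13 + 21/2) - 47) = -17*(317/26 - 47) = -17*(-905/26) = 15385/26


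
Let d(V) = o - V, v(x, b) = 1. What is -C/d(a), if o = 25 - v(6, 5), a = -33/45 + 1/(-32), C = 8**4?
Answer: -1966080/11887 ≈ -165.40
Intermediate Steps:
C = 4096
a = -367/480 (a = -33*1/45 + 1*(-1/32) = -11/15 - 1/32 = -367/480 ≈ -0.76458)
o = 24 (o = 25 - 1*1 = 25 - 1 = 24)
d(V) = 24 - V
-C/d(a) = -4096/(24 - 1*(-367/480)) = -4096/(24 + 367/480) = -4096/11887/480 = -4096*480/11887 = -1*1966080/11887 = -1966080/11887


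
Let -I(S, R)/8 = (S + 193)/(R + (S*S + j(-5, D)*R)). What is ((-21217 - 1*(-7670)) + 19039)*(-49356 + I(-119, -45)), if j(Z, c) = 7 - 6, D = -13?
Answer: -3814132863056/14071 ≈ -2.7106e+8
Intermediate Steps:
j(Z, c) = 1
I(S, R) = -8*(193 + S)/(S**2 + 2*R) (I(S, R) = -8*(S + 193)/(R + (S*S + 1*R)) = -8*(193 + S)/(R + (S**2 + R)) = -8*(193 + S)/(R + (R + S**2)) = -8*(193 + S)/(S**2 + 2*R))
((-21217 - 1*(-7670)) + 19039)*(-49356 + I(-119, -45)) = ((-21217 - 1*(-7670)) + 19039)*(-49356 + 8*(-193 - 1*(-119))/((-119)**2 + 2*(-45))) = ((-21217 + 7670) + 19039)*(-49356 + 8*(-193 + 119)/(14161 - 90)) = (-13547 + 19039)*(-49356 + 8*(-74)/14071) = 5492*(-49356 + 8*(1/14071)*(-74)) = 5492*(-49356 - 592/14071) = 5492*(-694488868/14071) = -3814132863056/14071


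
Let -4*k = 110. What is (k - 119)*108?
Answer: -15822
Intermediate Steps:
k = -55/2 (k = -1/4*110 = -55/2 ≈ -27.500)
(k - 119)*108 = (-55/2 - 119)*108 = -293/2*108 = -15822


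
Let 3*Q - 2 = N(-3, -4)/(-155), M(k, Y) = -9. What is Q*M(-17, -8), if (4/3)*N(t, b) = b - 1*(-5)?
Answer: -3711/620 ≈ -5.9855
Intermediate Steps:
N(t, b) = 15/4 + 3*b/4 (N(t, b) = 3*(b - 1*(-5))/4 = 3*(b + 5)/4 = 3*(5 + b)/4 = 15/4 + 3*b/4)
Q = 1237/1860 (Q = 2/3 + ((15/4 + (3/4)*(-4))/(-155))/3 = 2/3 + ((15/4 - 3)*(-1/155))/3 = 2/3 + ((3/4)*(-1/155))/3 = 2/3 + (1/3)*(-3/620) = 2/3 - 1/620 = 1237/1860 ≈ 0.66505)
Q*M(-17, -8) = (1237/1860)*(-9) = -3711/620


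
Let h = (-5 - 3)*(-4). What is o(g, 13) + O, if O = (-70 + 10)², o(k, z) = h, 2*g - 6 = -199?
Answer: 3632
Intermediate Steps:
g = -193/2 (g = 3 + (½)*(-199) = 3 - 199/2 = -193/2 ≈ -96.500)
h = 32 (h = -8*(-4) = 32)
o(k, z) = 32
O = 3600 (O = (-60)² = 3600)
o(g, 13) + O = 32 + 3600 = 3632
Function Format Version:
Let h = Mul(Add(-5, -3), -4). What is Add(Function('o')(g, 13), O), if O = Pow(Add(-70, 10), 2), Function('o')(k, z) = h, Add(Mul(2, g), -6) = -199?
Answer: 3632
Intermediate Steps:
g = Rational(-193, 2) (g = Add(3, Mul(Rational(1, 2), -199)) = Add(3, Rational(-199, 2)) = Rational(-193, 2) ≈ -96.500)
h = 32 (h = Mul(-8, -4) = 32)
Function('o')(k, z) = 32
O = 3600 (O = Pow(-60, 2) = 3600)
Add(Function('o')(g, 13), O) = Add(32, 3600) = 3632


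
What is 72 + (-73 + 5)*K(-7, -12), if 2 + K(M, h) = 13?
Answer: -676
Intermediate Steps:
K(M, h) = 11 (K(M, h) = -2 + 13 = 11)
72 + (-73 + 5)*K(-7, -12) = 72 + (-73 + 5)*11 = 72 - 68*11 = 72 - 748 = -676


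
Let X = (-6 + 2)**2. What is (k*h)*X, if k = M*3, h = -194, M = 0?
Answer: 0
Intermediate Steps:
X = 16 (X = (-4)**2 = 16)
k = 0 (k = 0*3 = 0)
(k*h)*X = (0*(-194))*16 = 0*16 = 0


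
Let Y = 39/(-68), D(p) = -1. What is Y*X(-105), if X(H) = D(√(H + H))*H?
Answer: -4095/68 ≈ -60.221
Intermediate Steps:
X(H) = -H
Y = -39/68 (Y = 39*(-1/68) = -39/68 ≈ -0.57353)
Y*X(-105) = -(-39)*(-105)/68 = -39/68*105 = -4095/68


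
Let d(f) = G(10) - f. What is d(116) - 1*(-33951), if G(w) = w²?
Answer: 33935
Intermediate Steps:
d(f) = 100 - f (d(f) = 10² - f = 100 - f)
d(116) - 1*(-33951) = (100 - 1*116) - 1*(-33951) = (100 - 116) + 33951 = -16 + 33951 = 33935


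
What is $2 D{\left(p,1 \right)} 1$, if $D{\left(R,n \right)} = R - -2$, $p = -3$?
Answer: $-2$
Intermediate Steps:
$D{\left(R,n \right)} = 2 + R$ ($D{\left(R,n \right)} = R + 2 = 2 + R$)
$2 D{\left(p,1 \right)} 1 = 2 \left(2 - 3\right) 1 = 2 \left(-1\right) 1 = \left(-2\right) 1 = -2$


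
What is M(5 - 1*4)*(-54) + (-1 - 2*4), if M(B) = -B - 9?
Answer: 531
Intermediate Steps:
M(B) = -9 - B
M(5 - 1*4)*(-54) + (-1 - 2*4) = (-9 - (5 - 1*4))*(-54) + (-1 - 2*4) = (-9 - (5 - 4))*(-54) + (-1 - 8) = (-9 - 1*1)*(-54) - 9 = (-9 - 1)*(-54) - 9 = -10*(-54) - 9 = 540 - 9 = 531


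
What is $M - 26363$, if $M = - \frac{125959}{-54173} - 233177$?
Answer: $- \frac{14059934461}{54173} \approx -2.5954 \cdot 10^{5}$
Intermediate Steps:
$M = - \frac{12631771662}{54173}$ ($M = \left(-125959\right) \left(- \frac{1}{54173}\right) - 233177 = \frac{125959}{54173} - 233177 = - \frac{12631771662}{54173} \approx -2.3317 \cdot 10^{5}$)
$M - 26363 = - \frac{12631771662}{54173} - 26363 = - \frac{14059934461}{54173}$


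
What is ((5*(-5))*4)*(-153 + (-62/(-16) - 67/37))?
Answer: 1116925/74 ≈ 15094.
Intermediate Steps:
((5*(-5))*4)*(-153 + (-62/(-16) - 67/37)) = (-25*4)*(-153 + (-62*(-1/16) - 67*1/37)) = -100*(-153 + (31/8 - 67/37)) = -100*(-153 + 611/296) = -100*(-44677/296) = 1116925/74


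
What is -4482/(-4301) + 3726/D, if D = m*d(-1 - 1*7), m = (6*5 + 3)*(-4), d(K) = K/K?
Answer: -233847/8602 ≈ -27.185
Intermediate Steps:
d(K) = 1
m = -132 (m = (30 + 3)*(-4) = 33*(-4) = -132)
D = -132 (D = -132*1 = -132)
-4482/(-4301) + 3726/D = -4482/(-4301) + 3726/(-132) = -4482*(-1/4301) + 3726*(-1/132) = 4482/4301 - 621/22 = -233847/8602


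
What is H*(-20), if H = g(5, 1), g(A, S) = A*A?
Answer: -500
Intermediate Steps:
g(A, S) = A²
H = 25 (H = 5² = 25)
H*(-20) = 25*(-20) = -500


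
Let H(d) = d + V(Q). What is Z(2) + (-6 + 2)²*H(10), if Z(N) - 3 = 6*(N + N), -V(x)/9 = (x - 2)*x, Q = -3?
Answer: -1973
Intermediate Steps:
V(x) = -9*x*(-2 + x) (V(x) = -9*(x - 2)*x = -9*(-2 + x)*x = -9*x*(-2 + x))
H(d) = -135 + d (H(d) = d + 9*(-3)*(2 - 1*(-3)) = d + 9*(-3)*(2 + 3) = d + 9*(-3)*5 = d - 135 = -135 + d)
Z(N) = 3 + 12*N (Z(N) = 3 + 6*(N + N) = 3 + 6*(2*N) = 3 + 12*N)
Z(2) + (-6 + 2)²*H(10) = (3 + 12*2) + (-6 + 2)²*(-135 + 10) = (3 + 24) + (-4)²*(-125) = 27 + 16*(-125) = 27 - 2000 = -1973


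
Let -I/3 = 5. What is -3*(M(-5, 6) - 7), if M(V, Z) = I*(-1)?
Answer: -24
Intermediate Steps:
I = -15 (I = -3*5 = -15)
M(V, Z) = 15 (M(V, Z) = -15*(-1) = 15)
-3*(M(-5, 6) - 7) = -3*(15 - 7) = -3*8 = -24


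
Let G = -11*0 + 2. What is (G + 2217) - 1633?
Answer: 586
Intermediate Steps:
G = 2 (G = 0 + 2 = 2)
(G + 2217) - 1633 = (2 + 2217) - 1633 = 2219 - 1633 = 586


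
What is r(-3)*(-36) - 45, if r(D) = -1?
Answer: -9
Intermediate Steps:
r(-3)*(-36) - 45 = -1*(-36) - 45 = 36 - 45 = -9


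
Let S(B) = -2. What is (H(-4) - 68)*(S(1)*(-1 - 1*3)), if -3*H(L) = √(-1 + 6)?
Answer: -544 - 8*√5/3 ≈ -549.96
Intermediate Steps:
H(L) = -√5/3 (H(L) = -√(-1 + 6)/3 = -√5/3)
(H(-4) - 68)*(S(1)*(-1 - 1*3)) = (-√5/3 - 68)*(-2*(-1 - 1*3)) = (-68 - √5/3)*(-2*(-1 - 3)) = (-68 - √5/3)*(-2*(-4)) = (-68 - √5/3)*8 = -544 - 8*√5/3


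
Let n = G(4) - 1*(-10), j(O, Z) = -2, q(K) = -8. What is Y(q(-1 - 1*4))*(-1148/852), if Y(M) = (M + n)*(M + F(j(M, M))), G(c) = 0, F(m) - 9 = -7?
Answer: 1148/71 ≈ 16.169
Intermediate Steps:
F(m) = 2 (F(m) = 9 - 7 = 2)
n = 10 (n = 0 - 1*(-10) = 0 + 10 = 10)
Y(M) = (2 + M)*(10 + M) (Y(M) = (M + 10)*(M + 2) = (10 + M)*(2 + M) = (2 + M)*(10 + M))
Y(q(-1 - 1*4))*(-1148/852) = (20 + (-8)² + 12*(-8))*(-1148/852) = (20 + 64 - 96)*(-1148*1/852) = -12*(-287/213) = 1148/71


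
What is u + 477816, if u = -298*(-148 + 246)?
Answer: 448612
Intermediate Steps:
u = -29204 (u = -298*98 = -29204)
u + 477816 = -29204 + 477816 = 448612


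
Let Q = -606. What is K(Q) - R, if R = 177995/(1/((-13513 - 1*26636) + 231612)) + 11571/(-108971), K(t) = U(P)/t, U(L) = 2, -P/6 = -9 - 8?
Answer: -1125242759746206863/33018213 ≈ -3.4079e+10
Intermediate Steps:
P = 102 (P = -6*(-9 - 8) = -6*(-17) = 102)
K(t) = 2/t
R = 3713672474409564/108971 (R = 177995/(1/((-13513 - 26636) + 231612)) + 11571*(-1/108971) = 177995/(1/(-40149 + 231612)) - 11571/108971 = 177995/(1/191463) - 11571/108971 = 177995*191463 - 11571/108971 = 34079456685 - 11571/108971 = 3713672474409564/108971 ≈ 3.4079e+10)
K(Q) - R = 2/(-606) - 1*3713672474409564/108971 = 2*(-1/606) - 3713672474409564/108971 = -1/303 - 3713672474409564/108971 = -1125242759746206863/33018213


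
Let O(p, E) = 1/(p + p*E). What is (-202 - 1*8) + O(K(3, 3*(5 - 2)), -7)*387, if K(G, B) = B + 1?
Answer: -4329/20 ≈ -216.45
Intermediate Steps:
K(G, B) = 1 + B
O(p, E) = 1/(p + E*p)
(-202 - 1*8) + O(K(3, 3*(5 - 2)), -7)*387 = (-202 - 1*8) + (1/((1 + 3*(5 - 2))*(1 - 7)))*387 = (-202 - 8) + (1/((1 + 3*3)*(-6)))*387 = -210 + (-⅙/(1 + 9))*387 = -210 + (-⅙/10)*387 = -210 + ((⅒)*(-⅙))*387 = -210 - 1/60*387 = -210 - 129/20 = -4329/20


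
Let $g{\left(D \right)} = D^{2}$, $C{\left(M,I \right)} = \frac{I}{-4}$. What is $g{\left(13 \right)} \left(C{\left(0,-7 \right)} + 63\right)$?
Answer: $\frac{43771}{4} \approx 10943.0$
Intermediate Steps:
$C{\left(M,I \right)} = - \frac{I}{4}$ ($C{\left(M,I \right)} = I \left(- \frac{1}{4}\right) = - \frac{I}{4}$)
$g{\left(13 \right)} \left(C{\left(0,-7 \right)} + 63\right) = 13^{2} \left(\left(- \frac{1}{4}\right) \left(-7\right) + 63\right) = 169 \left(\frac{7}{4} + 63\right) = 169 \cdot \frac{259}{4} = \frac{43771}{4}$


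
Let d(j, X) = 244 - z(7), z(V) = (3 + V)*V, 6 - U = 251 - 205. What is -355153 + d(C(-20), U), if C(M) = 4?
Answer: -354979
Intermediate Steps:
U = -40 (U = 6 - (251 - 205) = 6 - 1*46 = 6 - 46 = -40)
z(V) = V*(3 + V)
d(j, X) = 174 (d(j, X) = 244 - 7*(3 + 7) = 244 - 7*10 = 244 - 1*70 = 244 - 70 = 174)
-355153 + d(C(-20), U) = -355153 + 174 = -354979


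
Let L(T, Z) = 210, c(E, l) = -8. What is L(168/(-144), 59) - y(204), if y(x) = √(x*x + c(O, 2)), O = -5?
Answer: 210 - 2*√10402 ≈ 6.0196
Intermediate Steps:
y(x) = √(-8 + x²) (y(x) = √(x*x - 8) = √(x² - 8) = √(-8 + x²))
L(168/(-144), 59) - y(204) = 210 - √(-8 + 204²) = 210 - √(-8 + 41616) = 210 - √41608 = 210 - 2*√10402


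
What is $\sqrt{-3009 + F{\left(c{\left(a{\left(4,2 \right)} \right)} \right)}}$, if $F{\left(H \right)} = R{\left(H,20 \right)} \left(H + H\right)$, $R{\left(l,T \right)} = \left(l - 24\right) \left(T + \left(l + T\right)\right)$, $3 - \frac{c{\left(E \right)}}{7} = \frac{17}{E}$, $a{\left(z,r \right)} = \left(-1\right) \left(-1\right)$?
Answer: $i \sqrt{1389905} \approx 1178.9 i$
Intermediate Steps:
$a{\left(z,r \right)} = 1$
$c{\left(E \right)} = 21 - \frac{119}{E}$ ($c{\left(E \right)} = 21 - 7 \frac{17}{E} = 21 - \frac{119}{E}$)
$R{\left(l,T \right)} = \left(-24 + l\right) \left(l + 2 T\right)$ ($R{\left(l,T \right)} = \left(-24 + l\right) \left(T + \left(T + l\right)\right) = \left(-24 + l\right) \left(l + 2 T\right)$)
$F{\left(H \right)} = 2 H \left(-960 + H^{2} + 16 H\right)$ ($F{\left(H \right)} = \left(H^{2} - 960 - 24 H + 2 \cdot 20 H\right) \left(H + H\right) = \left(H^{2} - 960 - 24 H + 40 H\right) 2 H = \left(-960 + H^{2} + 16 H\right) 2 H = 2 H \left(-960 + H^{2} + 16 H\right)$)
$\sqrt{-3009 + F{\left(c{\left(a{\left(4,2 \right)} \right)} \right)}} = \sqrt{-3009 + 2 \left(21 - \frac{119}{1}\right) \left(-960 + \left(21 - \frac{119}{1}\right)^{2} + 16 \left(21 - \frac{119}{1}\right)\right)} = \sqrt{-3009 + 2 \left(21 - 119\right) \left(-960 + \left(21 - 119\right)^{2} + 16 \left(21 - 119\right)\right)} = \sqrt{-3009 + 2 \left(-98\right) \left(-960 + \left(-98\right)^{2} + 16 \left(-98\right)\right)} = \sqrt{-3009 + 2 \left(-98\right) \left(-960 + 9604 - 1568\right)} = \sqrt{-3009 + 2 \left(-98\right) 7076} = \sqrt{-3009 - 1386896} = \sqrt{-1389905} = i \sqrt{1389905}$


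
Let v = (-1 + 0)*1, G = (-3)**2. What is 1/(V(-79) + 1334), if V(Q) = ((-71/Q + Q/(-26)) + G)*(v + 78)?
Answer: 2054/4786157 ≈ 0.00042915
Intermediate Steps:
G = 9
v = -1 (v = -1*1 = -1)
V(Q) = 693 - 5467/Q - 77*Q/26 (V(Q) = ((-71/Q + Q/(-26)) + 9)*(-1 + 78) = ((-71/Q + Q*(-1/26)) + 9)*77 = ((-71/Q - Q/26) + 9)*77 = (9 - 71/Q - Q/26)*77 = 693 - 5467/Q - 77*Q/26)
1/(V(-79) + 1334) = 1/((693 - 5467/(-79) - 77/26*(-79)) + 1334) = 1/((693 - 5467*(-1/79) + 6083/26) + 1334) = 1/((693 + 5467/79 + 6083/26) + 1334) = 1/(2046121/2054 + 1334) = 1/(4786157/2054) = 2054/4786157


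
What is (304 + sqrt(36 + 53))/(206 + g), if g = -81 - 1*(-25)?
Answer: 152/75 + sqrt(89)/150 ≈ 2.0896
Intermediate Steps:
g = -56 (g = -81 + 25 = -56)
(304 + sqrt(36 + 53))/(206 + g) = (304 + sqrt(36 + 53))/(206 - 56) = (304 + sqrt(89))/150 = (304 + sqrt(89))*(1/150) = 152/75 + sqrt(89)/150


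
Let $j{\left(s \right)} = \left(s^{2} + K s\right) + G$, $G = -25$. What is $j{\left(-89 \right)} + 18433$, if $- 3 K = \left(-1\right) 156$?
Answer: $21701$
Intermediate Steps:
$K = 52$ ($K = - \frac{\left(-1\right) 156}{3} = \left(- \frac{1}{3}\right) \left(-156\right) = 52$)
$j{\left(s \right)} = -25 + s^{2} + 52 s$ ($j{\left(s \right)} = \left(s^{2} + 52 s\right) - 25 = -25 + s^{2} + 52 s$)
$j{\left(-89 \right)} + 18433 = \left(-25 + \left(-89\right)^{2} + 52 \left(-89\right)\right) + 18433 = \left(-25 + 7921 - 4628\right) + 18433 = 3268 + 18433 = 21701$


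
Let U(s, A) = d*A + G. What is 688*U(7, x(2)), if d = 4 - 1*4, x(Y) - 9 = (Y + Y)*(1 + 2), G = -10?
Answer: -6880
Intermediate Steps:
x(Y) = 9 + 6*Y (x(Y) = 9 + (Y + Y)*(1 + 2) = 9 + (2*Y)*3 = 9 + 6*Y)
d = 0 (d = 4 - 4 = 0)
U(s, A) = -10 (U(s, A) = 0*A - 10 = 0 - 10 = -10)
688*U(7, x(2)) = 688*(-10) = -6880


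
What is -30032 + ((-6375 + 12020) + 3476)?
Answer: -20911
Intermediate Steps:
-30032 + ((-6375 + 12020) + 3476) = -30032 + (5645 + 3476) = -30032 + 9121 = -20911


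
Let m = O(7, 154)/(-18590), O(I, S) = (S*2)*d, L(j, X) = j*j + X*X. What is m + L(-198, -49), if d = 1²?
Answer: 35156211/845 ≈ 41605.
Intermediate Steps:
d = 1
L(j, X) = X² + j² (L(j, X) = j² + X² = X² + j²)
O(I, S) = 2*S (O(I, S) = (S*2)*1 = (2*S)*1 = 2*S)
m = -14/845 (m = (2*154)/(-18590) = 308*(-1/18590) = -14/845 ≈ -0.016568)
m + L(-198, -49) = -14/845 + ((-49)² + (-198)²) = -14/845 + (2401 + 39204) = -14/845 + 41605 = 35156211/845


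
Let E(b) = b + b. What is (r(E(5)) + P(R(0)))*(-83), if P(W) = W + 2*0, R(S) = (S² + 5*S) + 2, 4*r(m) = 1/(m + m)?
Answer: -13363/80 ≈ -167.04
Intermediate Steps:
E(b) = 2*b
r(m) = 1/(8*m) (r(m) = 1/(4*(m + m)) = 1/(4*((2*m))) = (1/(2*m))/4 = 1/(8*m))
R(S) = 2 + S² + 5*S
P(W) = W (P(W) = W + 0 = W)
(r(E(5)) + P(R(0)))*(-83) = (1/(8*((2*5))) + (2 + 0² + 5*0))*(-83) = ((⅛)/10 + (2 + 0 + 0))*(-83) = ((⅛)*(⅒) + 2)*(-83) = (1/80 + 2)*(-83) = (161/80)*(-83) = -13363/80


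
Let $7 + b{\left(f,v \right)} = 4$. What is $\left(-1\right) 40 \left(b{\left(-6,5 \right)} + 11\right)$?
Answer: $-320$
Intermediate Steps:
$b{\left(f,v \right)} = -3$ ($b{\left(f,v \right)} = -7 + 4 = -3$)
$\left(-1\right) 40 \left(b{\left(-6,5 \right)} + 11\right) = \left(-1\right) 40 \left(-3 + 11\right) = \left(-40\right) 8 = -320$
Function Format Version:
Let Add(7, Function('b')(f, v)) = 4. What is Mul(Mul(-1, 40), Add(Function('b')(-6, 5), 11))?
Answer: -320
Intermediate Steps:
Function('b')(f, v) = -3 (Function('b')(f, v) = Add(-7, 4) = -3)
Mul(Mul(-1, 40), Add(Function('b')(-6, 5), 11)) = Mul(Mul(-1, 40), Add(-3, 11)) = Mul(-40, 8) = -320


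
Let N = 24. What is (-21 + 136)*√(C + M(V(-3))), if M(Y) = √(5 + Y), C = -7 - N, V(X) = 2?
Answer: 115*√(-31 + √7) ≈ 612.36*I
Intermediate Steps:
C = -31 (C = -7 - 1*24 = -7 - 24 = -31)
(-21 + 136)*√(C + M(V(-3))) = (-21 + 136)*√(-31 + √(5 + 2)) = 115*√(-31 + √7)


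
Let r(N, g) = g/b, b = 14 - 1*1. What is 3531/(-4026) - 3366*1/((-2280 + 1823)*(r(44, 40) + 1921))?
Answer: -1217772211/1394574802 ≈ -0.87322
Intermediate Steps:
b = 13 (b = 14 - 1 = 13)
r(N, g) = g/13
3531/(-4026) - 3366*1/((-2280 + 1823)*(r(44, 40) + 1921)) = 3531/(-4026) - 3366*1/((-2280 + 1823)*((1/13)*40 + 1921)) = 3531*(-1/4026) - 3366*(-1/(457*(40/13 + 1921))) = -107/122 - 3366/((-457*25013/13)) = -107/122 - 3366/(-11430941/13) = -107/122 - 3366*(-13/11430941) = -107/122 + 43758/11430941 = -1217772211/1394574802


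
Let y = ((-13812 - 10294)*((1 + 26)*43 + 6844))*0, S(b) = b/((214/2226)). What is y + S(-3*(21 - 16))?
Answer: -16695/107 ≈ -156.03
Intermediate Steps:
S(b) = 1113*b/107 (S(b) = b/((214*(1/2226))) = b/(107/1113) = b*(1113/107) = 1113*b/107)
y = 0 (y = -24106*(27*43 + 6844)*0 = -24106*(1161 + 6844)*0 = -24106*8005*0 = -192968530*0 = 0)
y + S(-3*(21 - 16)) = 0 + 1113*(-3*(21 - 16))/107 = 0 + 1113*(-3*5)/107 = 0 + (1113/107)*(-15) = 0 - 16695/107 = -16695/107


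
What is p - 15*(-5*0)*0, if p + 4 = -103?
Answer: -107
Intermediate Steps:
p = -107 (p = -4 - 103 = -107)
p - 15*(-5*0)*0 = -107 - 15*(-5*0)*0 = -107 - 0*0 = -107 - 15*0 = -107 + 0 = -107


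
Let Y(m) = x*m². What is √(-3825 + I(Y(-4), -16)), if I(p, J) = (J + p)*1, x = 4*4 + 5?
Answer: I*√3505 ≈ 59.203*I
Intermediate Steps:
x = 21 (x = 16 + 5 = 21)
Y(m) = 21*m²
I(p, J) = J + p
√(-3825 + I(Y(-4), -16)) = √(-3825 + (-16 + 21*(-4)²)) = √(-3825 + (-16 + 21*16)) = √(-3825 + (-16 + 336)) = √(-3825 + 320) = √(-3505) = I*√3505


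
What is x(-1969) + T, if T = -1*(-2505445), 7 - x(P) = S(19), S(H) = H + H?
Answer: 2505414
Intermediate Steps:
S(H) = 2*H
x(P) = -31 (x(P) = 7 - 2*19 = 7 - 1*38 = 7 - 38 = -31)
T = 2505445
x(-1969) + T = -31 + 2505445 = 2505414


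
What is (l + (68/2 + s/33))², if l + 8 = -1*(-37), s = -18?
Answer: 471969/121 ≈ 3900.6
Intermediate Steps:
l = 29 (l = -8 - 1*(-37) = -8 + 37 = 29)
(l + (68/2 + s/33))² = (29 + (68/2 - 18/33))² = (29 + (68*(½) - 18*1/33))² = (29 + (34 - 6/11))² = (29 + 368/11)² = (687/11)² = 471969/121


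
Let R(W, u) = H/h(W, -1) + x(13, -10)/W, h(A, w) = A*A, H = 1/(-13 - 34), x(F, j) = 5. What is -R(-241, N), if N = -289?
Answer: 56636/2729807 ≈ 0.020747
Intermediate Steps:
H = -1/47 (H = 1/(-47) = -1/47 ≈ -0.021277)
h(A, w) = A²
R(W, u) = 5/W - 1/(47*W²) (R(W, u) = -1/(47*W²) + 5/W = 5/W - 1/(47*W²))
-R(-241, N) = -(-1 + 235*(-241))/(47*(-241)²) = -(-1 - 56635)/(47*58081) = -(-56636)/(47*58081) = -1*(-56636/2729807) = 56636/2729807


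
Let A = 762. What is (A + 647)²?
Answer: 1985281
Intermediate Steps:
(A + 647)² = (762 + 647)² = 1409² = 1985281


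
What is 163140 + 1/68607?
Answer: 11192545981/68607 ≈ 1.6314e+5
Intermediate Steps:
163140 + 1/68607 = 11192545981/68607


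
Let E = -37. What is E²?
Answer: 1369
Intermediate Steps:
E² = (-37)² = 1369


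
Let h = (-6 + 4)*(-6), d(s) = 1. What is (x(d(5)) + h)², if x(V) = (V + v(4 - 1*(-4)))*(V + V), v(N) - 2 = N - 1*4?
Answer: 676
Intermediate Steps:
h = 12 (h = -2*(-6) = 12)
v(N) = -2 + N (v(N) = 2 + (N - 1*4) = 2 + (N - 4) = 2 + (-4 + N) = -2 + N)
x(V) = 2*V*(6 + V) (x(V) = (V + (-2 + (4 - 1*(-4))))*(V + V) = (V + (-2 + (4 + 4)))*(2*V) = (V + (-2 + 8))*(2*V) = (V + 6)*(2*V) = (6 + V)*(2*V) = 2*V*(6 + V))
(x(d(5)) + h)² = (2*1*(6 + 1) + 12)² = (2*1*7 + 12)² = (14 + 12)² = 26² = 676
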